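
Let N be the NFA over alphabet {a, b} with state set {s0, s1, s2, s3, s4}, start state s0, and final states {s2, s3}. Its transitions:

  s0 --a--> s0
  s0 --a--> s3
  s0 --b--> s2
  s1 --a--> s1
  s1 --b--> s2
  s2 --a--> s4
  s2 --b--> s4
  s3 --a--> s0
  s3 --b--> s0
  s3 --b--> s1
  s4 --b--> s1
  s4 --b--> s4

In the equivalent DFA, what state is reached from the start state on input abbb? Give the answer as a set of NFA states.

{s1, s4}

Start: {s0}.
δ(s0,a) = {s0, s3}.
Union: {s0, s3}.
After a: {s0, s3}.
δ(s0,b) = {s2}; δ(s3,b) = {s0, s1}.
Union: {s0, s1, s2}.
After b: {s0, s1, s2}.
δ(s0,b) = {s2}; δ(s1,b) = {s2}; δ(s2,b) = {s4}.
Union: {s2, s4}.
After b: {s2, s4}.
δ(s2,b) = {s4}; δ(s4,b) = {s1, s4}.
Union: {s1, s4}.
After b: {s1, s4}.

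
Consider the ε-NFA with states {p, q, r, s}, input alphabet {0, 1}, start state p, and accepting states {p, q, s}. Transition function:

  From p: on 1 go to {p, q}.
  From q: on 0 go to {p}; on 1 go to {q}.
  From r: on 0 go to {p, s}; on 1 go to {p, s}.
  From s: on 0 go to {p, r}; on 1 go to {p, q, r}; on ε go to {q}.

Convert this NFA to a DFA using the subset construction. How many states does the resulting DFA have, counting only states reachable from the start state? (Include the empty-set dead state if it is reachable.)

Start state of the DFA: {p} (ε-closure of the NFA start).
{p} --0--> ∅  [new]
{p} --1--> {p, q}  [new]
∅ --0--> ∅  [seen]
∅ --1--> ∅  [seen]
{p, q} --0--> {p}  [seen]
{p, q} --1--> {p, q}  [seen]
Reachable DFA states: {p}, ∅, {p, q}.

3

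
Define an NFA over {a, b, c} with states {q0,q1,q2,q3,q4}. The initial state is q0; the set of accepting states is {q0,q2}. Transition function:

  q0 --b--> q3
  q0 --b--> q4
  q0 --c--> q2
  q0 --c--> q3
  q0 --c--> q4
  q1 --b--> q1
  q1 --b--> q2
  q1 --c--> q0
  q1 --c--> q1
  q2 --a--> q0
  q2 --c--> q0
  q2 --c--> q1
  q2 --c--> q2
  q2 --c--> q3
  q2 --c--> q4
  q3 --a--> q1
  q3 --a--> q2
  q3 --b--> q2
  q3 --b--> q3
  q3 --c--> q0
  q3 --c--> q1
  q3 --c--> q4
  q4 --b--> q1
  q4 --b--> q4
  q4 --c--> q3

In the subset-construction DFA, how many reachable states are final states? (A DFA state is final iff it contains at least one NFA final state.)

Start state of the DFA: {q0}.
{q0} --a--> ∅  [new]
{q0} --b--> {q3,q4}  [new]
{q0} --c--> {q2,q3,q4}  [new]
∅ --a--> ∅  [seen]
∅ --b--> ∅  [seen]
∅ --c--> ∅  [seen]
{q3,q4} --a--> {q1,q2}  [new]
{q3,q4} --b--> {q1,q2,q3,q4}  [new]
{q3,q4} --c--> {q0,q1,q3,q4}  [new]
{q2,q3,q4} --a--> {q0,q1,q2}  [new]
{q2,q3,q4} --b--> {q1,q2,q3,q4}  [seen]
{q2,q3,q4} --c--> {q0,q1,q2,q3,q4}  [new]
{q1,q2} --a--> {q0}  [seen]
{q1,q2} --b--> {q1,q2}  [seen]
{q1,q2} --c--> {q0,q1,q2,q3,q4}  [seen]
{q1,q2,q3,q4} --a--> {q0,q1,q2}  [seen]
{q1,q2,q3,q4} --b--> {q1,q2,q3,q4}  [seen]
{q1,q2,q3,q4} --c--> {q0,q1,q2,q3,q4}  [seen]
{q0,q1,q3,q4} --a--> {q1,q2}  [seen]
{q0,q1,q3,q4} --b--> {q1,q2,q3,q4}  [seen]
{q0,q1,q3,q4} --c--> {q0,q1,q2,q3,q4}  [seen]
{q0,q1,q2} --a--> {q0}  [seen]
{q0,q1,q2} --b--> {q1,q2,q3,q4}  [seen]
{q0,q1,q2} --c--> {q0,q1,q2,q3,q4}  [seen]
{q0,q1,q2,q3,q4} --a--> {q0,q1,q2}  [seen]
{q0,q1,q2,q3,q4} --b--> {q1,q2,q3,q4}  [seen]
{q0,q1,q2,q3,q4} --c--> {q0,q1,q2,q3,q4}  [seen]
Reachable DFA states: {q0}, ∅, {q3,q4}, {q2,q3,q4}, {q1,q2}, {q1,q2,q3,q4}, {q0,q1,q3,q4}, {q0,q1,q2}, {q0,q1,q2,q3,q4}.
Accepting DFA states (contain an NFA accepting state): {q0}, {q2,q3,q4}, {q1,q2}, {q1,q2,q3,q4}, {q0,q1,q3,q4}, {q0,q1,q2}, {q0,q1,q2,q3,q4}.

7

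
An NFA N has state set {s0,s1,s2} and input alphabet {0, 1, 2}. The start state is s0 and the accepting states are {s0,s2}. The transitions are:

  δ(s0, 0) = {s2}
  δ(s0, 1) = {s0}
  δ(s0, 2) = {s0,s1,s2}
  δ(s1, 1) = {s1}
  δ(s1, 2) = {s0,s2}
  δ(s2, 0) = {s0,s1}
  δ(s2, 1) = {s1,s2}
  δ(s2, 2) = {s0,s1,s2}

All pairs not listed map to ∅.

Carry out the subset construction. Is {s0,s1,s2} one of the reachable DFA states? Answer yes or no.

yes

Start state of the DFA: {s0}.
{s0} --0--> {s2}  [new]
{s0} --1--> {s0}  [seen]
{s0} --2--> {s0,s1,s2}  [new]
{s2} --0--> {s0,s1}  [new]
{s2} --1--> {s1,s2}  [new]
{s2} --2--> {s0,s1,s2}  [seen]
{s0,s1,s2} --0--> {s0,s1,s2}  [seen]
{s0,s1,s2} --1--> {s0,s1,s2}  [seen]
{s0,s1,s2} --2--> {s0,s1,s2}  [seen]
{s0,s1} --0--> {s2}  [seen]
{s0,s1} --1--> {s0,s1}  [seen]
{s0,s1} --2--> {s0,s1,s2}  [seen]
{s1,s2} --0--> {s0,s1}  [seen]
{s1,s2} --1--> {s1,s2}  [seen]
{s1,s2} --2--> {s0,s1,s2}  [seen]
Reachable DFA states: {s0}, {s2}, {s0,s1,s2}, {s0,s1}, {s1,s2}.
{s0,s1,s2} is among them.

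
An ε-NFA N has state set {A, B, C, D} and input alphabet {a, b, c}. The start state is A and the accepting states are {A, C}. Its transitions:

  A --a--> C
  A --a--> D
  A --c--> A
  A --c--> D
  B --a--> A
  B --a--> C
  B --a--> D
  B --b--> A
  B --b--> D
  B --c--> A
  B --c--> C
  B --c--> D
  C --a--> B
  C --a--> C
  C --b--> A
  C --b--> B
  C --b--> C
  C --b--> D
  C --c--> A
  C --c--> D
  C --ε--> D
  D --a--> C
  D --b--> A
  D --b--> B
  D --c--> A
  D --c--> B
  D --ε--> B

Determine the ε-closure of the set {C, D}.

{B, C, D}

Begin with {C, D}.
D →ε {B}; add B.
ε-closure = {B, C, D}.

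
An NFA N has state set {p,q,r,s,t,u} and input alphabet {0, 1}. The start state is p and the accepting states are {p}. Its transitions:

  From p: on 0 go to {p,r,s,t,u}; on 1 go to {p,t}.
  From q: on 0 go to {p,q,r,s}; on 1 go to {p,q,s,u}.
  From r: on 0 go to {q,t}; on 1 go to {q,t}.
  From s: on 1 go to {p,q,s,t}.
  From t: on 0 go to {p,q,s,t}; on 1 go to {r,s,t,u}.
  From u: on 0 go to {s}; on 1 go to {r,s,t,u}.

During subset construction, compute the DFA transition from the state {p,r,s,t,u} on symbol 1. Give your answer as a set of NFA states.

δ(p,1) = {p,t}; δ(r,1) = {q,t}; δ(s,1) = {p,q,s,t}; δ(t,1) = {r,s,t,u}; δ(u,1) = {r,s,t,u}.
Union: {p,q,r,s,t,u}.

{p,q,r,s,t,u}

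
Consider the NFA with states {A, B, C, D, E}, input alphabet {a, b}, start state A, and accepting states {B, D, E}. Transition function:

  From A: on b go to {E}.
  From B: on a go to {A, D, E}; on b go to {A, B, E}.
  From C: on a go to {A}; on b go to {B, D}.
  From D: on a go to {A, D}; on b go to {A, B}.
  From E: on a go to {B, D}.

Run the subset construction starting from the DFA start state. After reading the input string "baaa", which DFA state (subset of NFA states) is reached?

{A, B, D}

Start: {A}.
δ(A,b) = {E}.
Union: {E}.
After b: {E}.
δ(E,a) = {B, D}.
Union: {B, D}.
After a: {B, D}.
δ(B,a) = {A, D, E}; δ(D,a) = {A, D}.
Union: {A, D, E}.
After a: {A, D, E}.
δ(A,a) = ∅; δ(D,a) = {A, D}; δ(E,a) = {B, D}.
Union: {A, B, D}.
After a: {A, B, D}.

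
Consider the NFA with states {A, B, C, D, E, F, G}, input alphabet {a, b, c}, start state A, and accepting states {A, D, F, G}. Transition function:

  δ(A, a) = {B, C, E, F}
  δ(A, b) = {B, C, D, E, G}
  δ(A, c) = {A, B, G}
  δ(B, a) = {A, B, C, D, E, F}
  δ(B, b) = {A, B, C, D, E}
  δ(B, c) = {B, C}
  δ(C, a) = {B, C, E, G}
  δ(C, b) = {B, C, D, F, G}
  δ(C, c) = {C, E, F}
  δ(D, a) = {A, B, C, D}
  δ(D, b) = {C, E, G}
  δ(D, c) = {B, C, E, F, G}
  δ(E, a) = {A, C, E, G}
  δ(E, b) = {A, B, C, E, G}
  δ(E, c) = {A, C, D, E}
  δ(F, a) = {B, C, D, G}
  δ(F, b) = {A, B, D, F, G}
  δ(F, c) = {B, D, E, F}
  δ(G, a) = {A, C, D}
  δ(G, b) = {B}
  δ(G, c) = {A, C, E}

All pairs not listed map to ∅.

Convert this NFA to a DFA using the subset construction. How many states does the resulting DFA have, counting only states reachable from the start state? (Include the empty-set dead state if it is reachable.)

Start state of the DFA: {A}.
{A} --a--> {B, C, E, F}  [new]
{A} --b--> {B, C, D, E, G}  [new]
{A} --c--> {A, B, G}  [new]
{B, C, E, F} --a--> {A, B, C, D, E, F, G}  [new]
{B, C, E, F} --b--> {A, B, C, D, E, F, G}  [seen]
{B, C, E, F} --c--> {A, B, C, D, E, F}  [new]
{B, C, D, E, G} --a--> {A, B, C, D, E, F, G}  [seen]
{B, C, D, E, G} --b--> {A, B, C, D, E, F, G}  [seen]
{B, C, D, E, G} --c--> {A, B, C, D, E, F, G}  [seen]
{A, B, G} --a--> {A, B, C, D, E, F}  [seen]
{A, B, G} --b--> {A, B, C, D, E, G}  [new]
{A, B, G} --c--> {A, B, C, E, G}  [new]
{A, B, C, D, E, F, G} --a--> {A, B, C, D, E, F, G}  [seen]
{A, B, C, D, E, F, G} --b--> {A, B, C, D, E, F, G}  [seen]
{A, B, C, D, E, F, G} --c--> {A, B, C, D, E, F, G}  [seen]
{A, B, C, D, E, F} --a--> {A, B, C, D, E, F, G}  [seen]
{A, B, C, D, E, F} --b--> {A, B, C, D, E, F, G}  [seen]
{A, B, C, D, E, F} --c--> {A, B, C, D, E, F, G}  [seen]
{A, B, C, D, E, G} --a--> {A, B, C, D, E, F, G}  [seen]
{A, B, C, D, E, G} --b--> {A, B, C, D, E, F, G}  [seen]
{A, B, C, D, E, G} --c--> {A, B, C, D, E, F, G}  [seen]
{A, B, C, E, G} --a--> {A, B, C, D, E, F, G}  [seen]
{A, B, C, E, G} --b--> {A, B, C, D, E, F, G}  [seen]
{A, B, C, E, G} --c--> {A, B, C, D, E, F, G}  [seen]
Reachable DFA states: {A}, {B, C, E, F}, {B, C, D, E, G}, {A, B, G}, {A, B, C, D, E, F, G}, {A, B, C, D, E, F}, {A, B, C, D, E, G}, {A, B, C, E, G}.

8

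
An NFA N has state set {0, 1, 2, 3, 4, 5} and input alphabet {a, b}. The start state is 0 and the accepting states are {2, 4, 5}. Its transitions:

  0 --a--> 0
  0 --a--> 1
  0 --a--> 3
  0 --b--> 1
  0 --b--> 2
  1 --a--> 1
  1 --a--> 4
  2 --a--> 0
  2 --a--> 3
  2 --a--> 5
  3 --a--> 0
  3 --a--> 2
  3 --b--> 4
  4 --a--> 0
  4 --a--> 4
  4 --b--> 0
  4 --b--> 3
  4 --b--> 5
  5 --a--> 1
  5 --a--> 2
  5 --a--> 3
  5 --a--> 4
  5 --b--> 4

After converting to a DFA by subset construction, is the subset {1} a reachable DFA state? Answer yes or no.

Start state of the DFA: {0}.
{0} --a--> {0, 1, 3}  [new]
{0} --b--> {1, 2}  [new]
{0, 1, 3} --a--> {0, 1, 2, 3, 4}  [new]
{0, 1, 3} --b--> {1, 2, 4}  [new]
{1, 2} --a--> {0, 1, 3, 4, 5}  [new]
{1, 2} --b--> ∅  [new]
{0, 1, 2, 3, 4} --a--> {0, 1, 2, 3, 4, 5}  [new]
{0, 1, 2, 3, 4} --b--> {0, 1, 2, 3, 4, 5}  [seen]
{1, 2, 4} --a--> {0, 1, 3, 4, 5}  [seen]
{1, 2, 4} --b--> {0, 3, 5}  [new]
{0, 1, 3, 4, 5} --a--> {0, 1, 2, 3, 4}  [seen]
{0, 1, 3, 4, 5} --b--> {0, 1, 2, 3, 4, 5}  [seen]
∅ --a--> ∅  [seen]
∅ --b--> ∅  [seen]
{0, 1, 2, 3, 4, 5} --a--> {0, 1, 2, 3, 4, 5}  [seen]
{0, 1, 2, 3, 4, 5} --b--> {0, 1, 2, 3, 4, 5}  [seen]
{0, 3, 5} --a--> {0, 1, 2, 3, 4}  [seen]
{0, 3, 5} --b--> {1, 2, 4}  [seen]
Reachable DFA states: {0}, {0, 1, 3}, {1, 2}, {0, 1, 2, 3, 4}, {1, 2, 4}, {0, 1, 3, 4, 5}, ∅, {0, 1, 2, 3, 4, 5}, {0, 3, 5}.
{1} is not among them.

no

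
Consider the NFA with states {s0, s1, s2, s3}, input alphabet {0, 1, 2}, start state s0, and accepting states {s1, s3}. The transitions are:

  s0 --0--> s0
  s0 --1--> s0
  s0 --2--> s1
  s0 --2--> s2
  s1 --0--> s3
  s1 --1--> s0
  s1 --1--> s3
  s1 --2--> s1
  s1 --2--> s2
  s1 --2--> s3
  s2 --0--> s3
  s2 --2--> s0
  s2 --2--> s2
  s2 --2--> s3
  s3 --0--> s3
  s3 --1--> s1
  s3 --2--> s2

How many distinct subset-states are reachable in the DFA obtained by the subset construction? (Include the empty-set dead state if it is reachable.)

12

Start state of the DFA: {s0}.
{s0} --0--> {s0}  [seen]
{s0} --1--> {s0}  [seen]
{s0} --2--> {s1, s2}  [new]
{s1, s2} --0--> {s3}  [new]
{s1, s2} --1--> {s0, s3}  [new]
{s1, s2} --2--> {s0, s1, s2, s3}  [new]
{s3} --0--> {s3}  [seen]
{s3} --1--> {s1}  [new]
{s3} --2--> {s2}  [new]
{s0, s3} --0--> {s0, s3}  [seen]
{s0, s3} --1--> {s0, s1}  [new]
{s0, s3} --2--> {s1, s2}  [seen]
{s0, s1, s2, s3} --0--> {s0, s3}  [seen]
{s0, s1, s2, s3} --1--> {s0, s1, s3}  [new]
{s0, s1, s2, s3} --2--> {s0, s1, s2, s3}  [seen]
{s1} --0--> {s3}  [seen]
{s1} --1--> {s0, s3}  [seen]
{s1} --2--> {s1, s2, s3}  [new]
{s2} --0--> {s3}  [seen]
{s2} --1--> ∅  [new]
{s2} --2--> {s0, s2, s3}  [new]
{s0, s1} --0--> {s0, s3}  [seen]
{s0, s1} --1--> {s0, s3}  [seen]
{s0, s1} --2--> {s1, s2, s3}  [seen]
{s0, s1, s3} --0--> {s0, s3}  [seen]
{s0, s1, s3} --1--> {s0, s1, s3}  [seen]
{s0, s1, s3} --2--> {s1, s2, s3}  [seen]
{s1, s2, s3} --0--> {s3}  [seen]
{s1, s2, s3} --1--> {s0, s1, s3}  [seen]
{s1, s2, s3} --2--> {s0, s1, s2, s3}  [seen]
∅ --0--> ∅  [seen]
∅ --1--> ∅  [seen]
∅ --2--> ∅  [seen]
{s0, s2, s3} --0--> {s0, s3}  [seen]
{s0, s2, s3} --1--> {s0, s1}  [seen]
{s0, s2, s3} --2--> {s0, s1, s2, s3}  [seen]
Reachable DFA states: {s0}, {s1, s2}, {s3}, {s0, s3}, {s0, s1, s2, s3}, {s1}, {s2}, {s0, s1}, {s0, s1, s3}, {s1, s2, s3}, ∅, {s0, s2, s3}.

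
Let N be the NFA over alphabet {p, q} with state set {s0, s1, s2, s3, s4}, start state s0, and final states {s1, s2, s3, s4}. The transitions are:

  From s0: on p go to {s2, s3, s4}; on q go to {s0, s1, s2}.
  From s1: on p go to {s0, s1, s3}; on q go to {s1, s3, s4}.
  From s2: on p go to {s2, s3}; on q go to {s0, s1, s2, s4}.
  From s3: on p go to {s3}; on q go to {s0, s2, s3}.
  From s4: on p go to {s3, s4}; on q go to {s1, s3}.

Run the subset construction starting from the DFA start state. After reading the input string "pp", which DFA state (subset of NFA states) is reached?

Start: {s0}.
δ(s0,p) = {s2, s3, s4}.
Union: {s2, s3, s4}.
After p: {s2, s3, s4}.
δ(s2,p) = {s2, s3}; δ(s3,p) = {s3}; δ(s4,p) = {s3, s4}.
Union: {s2, s3, s4}.
After p: {s2, s3, s4}.

{s2, s3, s4}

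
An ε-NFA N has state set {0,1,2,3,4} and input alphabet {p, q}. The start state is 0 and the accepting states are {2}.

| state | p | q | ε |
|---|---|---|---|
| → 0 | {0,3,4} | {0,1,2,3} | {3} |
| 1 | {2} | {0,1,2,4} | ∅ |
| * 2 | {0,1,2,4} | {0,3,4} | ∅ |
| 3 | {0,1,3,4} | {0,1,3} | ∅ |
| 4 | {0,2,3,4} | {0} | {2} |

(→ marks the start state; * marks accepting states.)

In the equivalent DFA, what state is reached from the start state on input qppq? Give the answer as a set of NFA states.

{0,1,2,3,4}

Start: {0,3}.
δ(0,q) = {0,1,2,3}; δ(3,q) = {0,1,3}.
Union: {0,1,2,3}.
After q: {0,1,2,3}.
δ(0,p) = {0,3,4}; δ(1,p) = {2}; δ(2,p) = {0,1,2,4}; δ(3,p) = {0,1,3,4}.
Union: {0,1,2,3,4}.
After p: {0,1,2,3,4}.
δ(0,p) = {0,3,4}; δ(1,p) = {2}; δ(2,p) = {0,1,2,4}; δ(3,p) = {0,1,3,4}; δ(4,p) = {0,2,3,4}.
Union: {0,1,2,3,4}.
After p: {0,1,2,3,4}.
δ(0,q) = {0,1,2,3}; δ(1,q) = {0,1,2,4}; δ(2,q) = {0,3,4}; δ(3,q) = {0,1,3}; δ(4,q) = {0}.
Union: {0,1,2,3,4}.
After q: {0,1,2,3,4}.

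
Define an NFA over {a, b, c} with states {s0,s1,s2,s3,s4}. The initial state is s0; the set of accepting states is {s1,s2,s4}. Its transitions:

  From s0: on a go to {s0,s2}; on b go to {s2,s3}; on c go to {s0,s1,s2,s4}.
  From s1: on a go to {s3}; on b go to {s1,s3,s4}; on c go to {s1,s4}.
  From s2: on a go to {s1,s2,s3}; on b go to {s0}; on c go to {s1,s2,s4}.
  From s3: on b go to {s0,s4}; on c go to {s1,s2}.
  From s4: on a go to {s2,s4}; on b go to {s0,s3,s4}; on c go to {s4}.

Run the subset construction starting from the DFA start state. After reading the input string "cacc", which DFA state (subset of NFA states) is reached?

{s0,s1,s2,s4}

Start: {s0}.
δ(s0,c) = {s0,s1,s2,s4}.
Union: {s0,s1,s2,s4}.
After c: {s0,s1,s2,s4}.
δ(s0,a) = {s0,s2}; δ(s1,a) = {s3}; δ(s2,a) = {s1,s2,s3}; δ(s4,a) = {s2,s4}.
Union: {s0,s1,s2,s3,s4}.
After a: {s0,s1,s2,s3,s4}.
δ(s0,c) = {s0,s1,s2,s4}; δ(s1,c) = {s1,s4}; δ(s2,c) = {s1,s2,s4}; δ(s3,c) = {s1,s2}; δ(s4,c) = {s4}.
Union: {s0,s1,s2,s4}.
After c: {s0,s1,s2,s4}.
δ(s0,c) = {s0,s1,s2,s4}; δ(s1,c) = {s1,s4}; δ(s2,c) = {s1,s2,s4}; δ(s4,c) = {s4}.
Union: {s0,s1,s2,s4}.
After c: {s0,s1,s2,s4}.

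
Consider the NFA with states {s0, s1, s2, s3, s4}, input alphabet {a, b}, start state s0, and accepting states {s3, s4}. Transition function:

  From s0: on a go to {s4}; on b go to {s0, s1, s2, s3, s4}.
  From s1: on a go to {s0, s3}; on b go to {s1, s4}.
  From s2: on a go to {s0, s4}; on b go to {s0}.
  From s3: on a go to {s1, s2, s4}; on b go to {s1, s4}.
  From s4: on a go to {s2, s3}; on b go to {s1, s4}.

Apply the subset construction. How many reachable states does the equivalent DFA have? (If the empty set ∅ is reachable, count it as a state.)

Start state of the DFA: {s0}.
{s0} --a--> {s4}  [new]
{s0} --b--> {s0, s1, s2, s3, s4}  [new]
{s4} --a--> {s2, s3}  [new]
{s4} --b--> {s1, s4}  [new]
{s0, s1, s2, s3, s4} --a--> {s0, s1, s2, s3, s4}  [seen]
{s0, s1, s2, s3, s4} --b--> {s0, s1, s2, s3, s4}  [seen]
{s2, s3} --a--> {s0, s1, s2, s4}  [new]
{s2, s3} --b--> {s0, s1, s4}  [new]
{s1, s4} --a--> {s0, s2, s3}  [new]
{s1, s4} --b--> {s1, s4}  [seen]
{s0, s1, s2, s4} --a--> {s0, s2, s3, s4}  [new]
{s0, s1, s2, s4} --b--> {s0, s1, s2, s3, s4}  [seen]
{s0, s1, s4} --a--> {s0, s2, s3, s4}  [seen]
{s0, s1, s4} --b--> {s0, s1, s2, s3, s4}  [seen]
{s0, s2, s3} --a--> {s0, s1, s2, s4}  [seen]
{s0, s2, s3} --b--> {s0, s1, s2, s3, s4}  [seen]
{s0, s2, s3, s4} --a--> {s0, s1, s2, s3, s4}  [seen]
{s0, s2, s3, s4} --b--> {s0, s1, s2, s3, s4}  [seen]
Reachable DFA states: {s0}, {s4}, {s0, s1, s2, s3, s4}, {s2, s3}, {s1, s4}, {s0, s1, s2, s4}, {s0, s1, s4}, {s0, s2, s3}, {s0, s2, s3, s4}.

9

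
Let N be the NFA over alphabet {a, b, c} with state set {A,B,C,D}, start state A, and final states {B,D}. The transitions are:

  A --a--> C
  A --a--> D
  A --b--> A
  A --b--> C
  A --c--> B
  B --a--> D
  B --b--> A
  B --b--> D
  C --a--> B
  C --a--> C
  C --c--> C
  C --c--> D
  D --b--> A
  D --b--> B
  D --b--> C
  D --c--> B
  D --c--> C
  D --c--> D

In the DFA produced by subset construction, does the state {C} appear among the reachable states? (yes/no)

Start state of the DFA: {A}.
{A} --a--> {C,D}  [new]
{A} --b--> {A,C}  [new]
{A} --c--> {B}  [new]
{C,D} --a--> {B,C}  [new]
{C,D} --b--> {A,B,C}  [new]
{C,D} --c--> {B,C,D}  [new]
{A,C} --a--> {B,C,D}  [seen]
{A,C} --b--> {A,C}  [seen]
{A,C} --c--> {B,C,D}  [seen]
{B} --a--> {D}  [new]
{B} --b--> {A,D}  [new]
{B} --c--> ∅  [new]
{B,C} --a--> {B,C,D}  [seen]
{B,C} --b--> {A,D}  [seen]
{B,C} --c--> {C,D}  [seen]
{A,B,C} --a--> {B,C,D}  [seen]
{A,B,C} --b--> {A,C,D}  [new]
{A,B,C} --c--> {B,C,D}  [seen]
{B,C,D} --a--> {B,C,D}  [seen]
{B,C,D} --b--> {A,B,C,D}  [new]
{B,C,D} --c--> {B,C,D}  [seen]
{D} --a--> ∅  [seen]
{D} --b--> {A,B,C}  [seen]
{D} --c--> {B,C,D}  [seen]
{A,D} --a--> {C,D}  [seen]
{A,D} --b--> {A,B,C}  [seen]
{A,D} --c--> {B,C,D}  [seen]
∅ --a--> ∅  [seen]
∅ --b--> ∅  [seen]
∅ --c--> ∅  [seen]
{A,C,D} --a--> {B,C,D}  [seen]
{A,C,D} --b--> {A,B,C}  [seen]
{A,C,D} --c--> {B,C,D}  [seen]
{A,B,C,D} --a--> {B,C,D}  [seen]
{A,B,C,D} --b--> {A,B,C,D}  [seen]
{A,B,C,D} --c--> {B,C,D}  [seen]
Reachable DFA states: {A}, {C,D}, {A,C}, {B}, {B,C}, {A,B,C}, {B,C,D}, {D}, {A,D}, ∅, {A,C,D}, {A,B,C,D}.
{C} is not among them.

no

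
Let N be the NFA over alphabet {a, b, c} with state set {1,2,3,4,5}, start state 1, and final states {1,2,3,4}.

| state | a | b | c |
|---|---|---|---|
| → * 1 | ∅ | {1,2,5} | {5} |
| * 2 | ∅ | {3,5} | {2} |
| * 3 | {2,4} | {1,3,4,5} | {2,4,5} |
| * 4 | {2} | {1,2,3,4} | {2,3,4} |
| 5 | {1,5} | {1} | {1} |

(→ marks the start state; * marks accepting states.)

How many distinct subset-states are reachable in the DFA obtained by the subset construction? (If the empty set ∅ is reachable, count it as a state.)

Start state of the DFA: {1}.
{1} --a--> ∅  [new]
{1} --b--> {1,2,5}  [new]
{1} --c--> {5}  [new]
∅ --a--> ∅  [seen]
∅ --b--> ∅  [seen]
∅ --c--> ∅  [seen]
{1,2,5} --a--> {1,5}  [new]
{1,2,5} --b--> {1,2,3,5}  [new]
{1,2,5} --c--> {1,2,5}  [seen]
{5} --a--> {1,5}  [seen]
{5} --b--> {1}  [seen]
{5} --c--> {1}  [seen]
{1,5} --a--> {1,5}  [seen]
{1,5} --b--> {1,2,5}  [seen]
{1,5} --c--> {1,5}  [seen]
{1,2,3,5} --a--> {1,2,4,5}  [new]
{1,2,3,5} --b--> {1,2,3,4,5}  [new]
{1,2,3,5} --c--> {1,2,4,5}  [seen]
{1,2,4,5} --a--> {1,2,5}  [seen]
{1,2,4,5} --b--> {1,2,3,4,5}  [seen]
{1,2,4,5} --c--> {1,2,3,4,5}  [seen]
{1,2,3,4,5} --a--> {1,2,4,5}  [seen]
{1,2,3,4,5} --b--> {1,2,3,4,5}  [seen]
{1,2,3,4,5} --c--> {1,2,3,4,5}  [seen]
Reachable DFA states: {1}, ∅, {1,2,5}, {5}, {1,5}, {1,2,3,5}, {1,2,4,5}, {1,2,3,4,5}.

8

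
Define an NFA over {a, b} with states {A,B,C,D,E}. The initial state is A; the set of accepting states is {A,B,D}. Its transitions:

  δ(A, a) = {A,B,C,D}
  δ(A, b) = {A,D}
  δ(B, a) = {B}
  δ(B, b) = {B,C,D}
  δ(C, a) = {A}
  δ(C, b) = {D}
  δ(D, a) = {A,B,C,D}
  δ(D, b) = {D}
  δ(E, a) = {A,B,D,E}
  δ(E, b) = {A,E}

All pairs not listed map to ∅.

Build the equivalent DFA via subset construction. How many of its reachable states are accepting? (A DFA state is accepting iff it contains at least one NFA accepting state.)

3

Start state of the DFA: {A}.
{A} --a--> {A,B,C,D}  [new]
{A} --b--> {A,D}  [new]
{A,B,C,D} --a--> {A,B,C,D}  [seen]
{A,B,C,D} --b--> {A,B,C,D}  [seen]
{A,D} --a--> {A,B,C,D}  [seen]
{A,D} --b--> {A,D}  [seen]
Reachable DFA states: {A}, {A,B,C,D}, {A,D}.
Accepting DFA states (contain an NFA accepting state): {A}, {A,B,C,D}, {A,D}.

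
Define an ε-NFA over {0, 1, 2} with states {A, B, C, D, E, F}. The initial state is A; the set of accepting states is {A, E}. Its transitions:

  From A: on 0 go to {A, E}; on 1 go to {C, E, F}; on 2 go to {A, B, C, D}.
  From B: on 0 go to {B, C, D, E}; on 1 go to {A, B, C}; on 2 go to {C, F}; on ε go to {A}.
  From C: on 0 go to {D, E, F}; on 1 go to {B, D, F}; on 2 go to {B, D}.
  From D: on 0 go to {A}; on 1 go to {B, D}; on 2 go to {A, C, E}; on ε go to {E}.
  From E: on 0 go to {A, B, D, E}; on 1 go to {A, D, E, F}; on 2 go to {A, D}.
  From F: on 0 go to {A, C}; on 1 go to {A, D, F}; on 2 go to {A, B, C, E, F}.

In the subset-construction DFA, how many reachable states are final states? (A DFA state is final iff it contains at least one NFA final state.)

8

Start state of the DFA: {A} (ε-closure of the NFA start).
{A} --0--> {A, E}  [new]
{A} --1--> {C, E, F}  [new]
{A} --2--> {A, B, C, D, E}  [new]
{A, E} --0--> {A, B, D, E}  [new]
{A, E} --1--> {A, C, D, E, F}  [new]
{A, E} --2--> {A, B, C, D, E}  [seen]
{C, E, F} --0--> {A, B, C, D, E, F}  [new]
{C, E, F} --1--> {A, B, D, E, F}  [new]
{C, E, F} --2--> {A, B, C, D, E, F}  [seen]
{A, B, C, D, E} --0--> {A, B, C, D, E, F}  [seen]
{A, B, C, D, E} --1--> {A, B, C, D, E, F}  [seen]
{A, B, C, D, E} --2--> {A, B, C, D, E, F}  [seen]
{A, B, D, E} --0--> {A, B, C, D, E}  [seen]
{A, B, D, E} --1--> {A, B, C, D, E, F}  [seen]
{A, B, D, E} --2--> {A, B, C, D, E, F}  [seen]
{A, C, D, E, F} --0--> {A, B, C, D, E, F}  [seen]
{A, C, D, E, F} --1--> {A, B, C, D, E, F}  [seen]
{A, C, D, E, F} --2--> {A, B, C, D, E, F}  [seen]
{A, B, C, D, E, F} --0--> {A, B, C, D, E, F}  [seen]
{A, B, C, D, E, F} --1--> {A, B, C, D, E, F}  [seen]
{A, B, C, D, E, F} --2--> {A, B, C, D, E, F}  [seen]
{A, B, D, E, F} --0--> {A, B, C, D, E}  [seen]
{A, B, D, E, F} --1--> {A, B, C, D, E, F}  [seen]
{A, B, D, E, F} --2--> {A, B, C, D, E, F}  [seen]
Reachable DFA states: {A}, {A, E}, {C, E, F}, {A, B, C, D, E}, {A, B, D, E}, {A, C, D, E, F}, {A, B, C, D, E, F}, {A, B, D, E, F}.
Accepting DFA states (contain an NFA accepting state): {A}, {A, E}, {C, E, F}, {A, B, C, D, E}, {A, B, D, E}, {A, C, D, E, F}, {A, B, C, D, E, F}, {A, B, D, E, F}.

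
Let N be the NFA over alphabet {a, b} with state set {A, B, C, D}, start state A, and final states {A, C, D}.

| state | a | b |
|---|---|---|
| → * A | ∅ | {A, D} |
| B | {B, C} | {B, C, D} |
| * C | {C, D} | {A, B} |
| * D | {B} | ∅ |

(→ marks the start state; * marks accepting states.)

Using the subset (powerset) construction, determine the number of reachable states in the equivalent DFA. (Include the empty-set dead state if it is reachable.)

Start state of the DFA: {A}.
{A} --a--> ∅  [new]
{A} --b--> {A, D}  [new]
∅ --a--> ∅  [seen]
∅ --b--> ∅  [seen]
{A, D} --a--> {B}  [new]
{A, D} --b--> {A, D}  [seen]
{B} --a--> {B, C}  [new]
{B} --b--> {B, C, D}  [new]
{B, C} --a--> {B, C, D}  [seen]
{B, C} --b--> {A, B, C, D}  [new]
{B, C, D} --a--> {B, C, D}  [seen]
{B, C, D} --b--> {A, B, C, D}  [seen]
{A, B, C, D} --a--> {B, C, D}  [seen]
{A, B, C, D} --b--> {A, B, C, D}  [seen]
Reachable DFA states: {A}, ∅, {A, D}, {B}, {B, C}, {B, C, D}, {A, B, C, D}.

7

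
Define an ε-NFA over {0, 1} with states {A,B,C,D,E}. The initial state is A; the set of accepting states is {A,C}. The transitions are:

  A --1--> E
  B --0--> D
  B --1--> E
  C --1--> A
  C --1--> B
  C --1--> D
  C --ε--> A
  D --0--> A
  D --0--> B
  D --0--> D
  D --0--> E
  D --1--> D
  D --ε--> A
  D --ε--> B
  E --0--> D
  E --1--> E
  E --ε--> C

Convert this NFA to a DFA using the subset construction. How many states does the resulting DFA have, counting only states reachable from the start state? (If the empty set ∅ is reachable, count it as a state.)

Start state of the DFA: {A} (ε-closure of the NFA start).
{A} --0--> ∅  [new]
{A} --1--> {A,C,E}  [new]
∅ --0--> ∅  [seen]
∅ --1--> ∅  [seen]
{A,C,E} --0--> {A,B,D}  [new]
{A,C,E} --1--> {A,B,C,D,E}  [new]
{A,B,D} --0--> {A,B,C,D,E}  [seen]
{A,B,D} --1--> {A,B,C,D,E}  [seen]
{A,B,C,D,E} --0--> {A,B,C,D,E}  [seen]
{A,B,C,D,E} --1--> {A,B,C,D,E}  [seen]
Reachable DFA states: {A}, ∅, {A,C,E}, {A,B,D}, {A,B,C,D,E}.

5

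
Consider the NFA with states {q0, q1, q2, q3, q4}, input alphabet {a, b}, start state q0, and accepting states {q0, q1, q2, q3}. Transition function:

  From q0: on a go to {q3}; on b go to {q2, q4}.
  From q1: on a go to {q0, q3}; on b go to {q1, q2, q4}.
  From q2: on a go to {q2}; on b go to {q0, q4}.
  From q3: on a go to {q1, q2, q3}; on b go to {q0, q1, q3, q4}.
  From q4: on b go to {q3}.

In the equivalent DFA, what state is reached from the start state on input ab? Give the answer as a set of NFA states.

{q0, q1, q3, q4}

Start: {q0}.
δ(q0,a) = {q3}.
Union: {q3}.
After a: {q3}.
δ(q3,b) = {q0, q1, q3, q4}.
Union: {q0, q1, q3, q4}.
After b: {q0, q1, q3, q4}.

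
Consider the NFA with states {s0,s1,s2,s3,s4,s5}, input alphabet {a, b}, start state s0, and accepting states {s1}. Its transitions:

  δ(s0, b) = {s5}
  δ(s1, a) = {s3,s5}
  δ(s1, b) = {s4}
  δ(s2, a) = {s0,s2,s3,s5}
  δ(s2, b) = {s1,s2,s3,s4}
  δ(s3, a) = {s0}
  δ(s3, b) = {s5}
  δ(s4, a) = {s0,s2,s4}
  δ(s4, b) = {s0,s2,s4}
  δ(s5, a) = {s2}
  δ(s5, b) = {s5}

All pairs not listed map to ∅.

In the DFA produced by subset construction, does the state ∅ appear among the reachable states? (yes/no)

Start state of the DFA: {s0}.
{s0} --a--> ∅  [new]
{s0} --b--> {s5}  [new]
∅ --a--> ∅  [seen]
∅ --b--> ∅  [seen]
{s5} --a--> {s2}  [new]
{s5} --b--> {s5}  [seen]
{s2} --a--> {s0,s2,s3,s5}  [new]
{s2} --b--> {s1,s2,s3,s4}  [new]
{s0,s2,s3,s5} --a--> {s0,s2,s3,s5}  [seen]
{s0,s2,s3,s5} --b--> {s1,s2,s3,s4,s5}  [new]
{s1,s2,s3,s4} --a--> {s0,s2,s3,s4,s5}  [new]
{s1,s2,s3,s4} --b--> {s0,s1,s2,s3,s4,s5}  [new]
{s1,s2,s3,s4,s5} --a--> {s0,s2,s3,s4,s5}  [seen]
{s1,s2,s3,s4,s5} --b--> {s0,s1,s2,s3,s4,s5}  [seen]
{s0,s2,s3,s4,s5} --a--> {s0,s2,s3,s4,s5}  [seen]
{s0,s2,s3,s4,s5} --b--> {s0,s1,s2,s3,s4,s5}  [seen]
{s0,s1,s2,s3,s4,s5} --a--> {s0,s2,s3,s4,s5}  [seen]
{s0,s1,s2,s3,s4,s5} --b--> {s0,s1,s2,s3,s4,s5}  [seen]
Reachable DFA states: {s0}, ∅, {s5}, {s2}, {s0,s2,s3,s5}, {s1,s2,s3,s4}, {s1,s2,s3,s4,s5}, {s0,s2,s3,s4,s5}, {s0,s1,s2,s3,s4,s5}.
∅ is among them.

yes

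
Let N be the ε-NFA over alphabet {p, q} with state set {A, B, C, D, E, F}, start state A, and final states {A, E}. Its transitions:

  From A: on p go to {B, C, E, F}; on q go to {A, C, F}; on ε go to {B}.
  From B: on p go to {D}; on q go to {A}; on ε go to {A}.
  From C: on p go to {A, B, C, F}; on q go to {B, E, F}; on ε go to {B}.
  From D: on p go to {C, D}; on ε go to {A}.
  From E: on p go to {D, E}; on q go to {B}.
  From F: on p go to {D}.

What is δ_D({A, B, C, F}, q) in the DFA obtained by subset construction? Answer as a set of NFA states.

{A, B, C, E, F}

δ(A,q) = {A, C, F}; δ(B,q) = {A}; δ(C,q) = {B, E, F}; δ(F,q) = ∅.
Union: {A, B, C, E, F}.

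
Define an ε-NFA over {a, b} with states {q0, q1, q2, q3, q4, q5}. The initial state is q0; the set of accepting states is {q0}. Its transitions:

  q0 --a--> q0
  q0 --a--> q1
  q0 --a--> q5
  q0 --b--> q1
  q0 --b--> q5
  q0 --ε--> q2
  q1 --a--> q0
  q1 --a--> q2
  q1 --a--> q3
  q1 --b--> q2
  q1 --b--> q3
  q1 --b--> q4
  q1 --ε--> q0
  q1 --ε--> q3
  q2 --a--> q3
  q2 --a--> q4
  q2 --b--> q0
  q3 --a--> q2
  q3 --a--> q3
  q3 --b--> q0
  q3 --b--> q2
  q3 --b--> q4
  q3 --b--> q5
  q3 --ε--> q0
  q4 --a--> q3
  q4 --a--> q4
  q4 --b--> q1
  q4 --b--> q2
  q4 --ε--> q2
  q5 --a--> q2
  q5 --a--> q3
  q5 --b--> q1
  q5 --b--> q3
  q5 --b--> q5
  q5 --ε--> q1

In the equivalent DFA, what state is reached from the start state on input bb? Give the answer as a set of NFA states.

Start: {q0, q2}.
δ(q0,b) = {q1, q5}; δ(q2,b) = {q0}.
Union: {q0, q1, q5}.
ε-closure gives {q0, q1, q2, q3, q5}.
After b: {q0, q1, q2, q3, q5}.
δ(q0,b) = {q1, q5}; δ(q1,b) = {q2, q3, q4}; δ(q2,b) = {q0}; δ(q3,b) = {q0, q2, q4, q5}; δ(q5,b) = {q1, q3, q5}.
Union: {q0, q1, q2, q3, q4, q5}.
After b: {q0, q1, q2, q3, q4, q5}.

{q0, q1, q2, q3, q4, q5}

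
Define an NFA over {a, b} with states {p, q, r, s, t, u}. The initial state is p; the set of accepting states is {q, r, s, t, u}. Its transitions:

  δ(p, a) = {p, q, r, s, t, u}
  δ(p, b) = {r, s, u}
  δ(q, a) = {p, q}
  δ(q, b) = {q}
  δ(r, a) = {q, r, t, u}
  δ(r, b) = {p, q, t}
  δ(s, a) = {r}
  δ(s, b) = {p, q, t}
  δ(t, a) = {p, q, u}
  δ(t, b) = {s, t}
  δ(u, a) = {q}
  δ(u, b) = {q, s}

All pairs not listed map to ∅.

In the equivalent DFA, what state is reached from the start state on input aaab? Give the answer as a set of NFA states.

{p, q, r, s, t, u}

Start: {p}.
δ(p,a) = {p, q, r, s, t, u}.
Union: {p, q, r, s, t, u}.
After a: {p, q, r, s, t, u}.
δ(p,a) = {p, q, r, s, t, u}; δ(q,a) = {p, q}; δ(r,a) = {q, r, t, u}; δ(s,a) = {r}; δ(t,a) = {p, q, u}; δ(u,a) = {q}.
Union: {p, q, r, s, t, u}.
After a: {p, q, r, s, t, u}.
δ(p,a) = {p, q, r, s, t, u}; δ(q,a) = {p, q}; δ(r,a) = {q, r, t, u}; δ(s,a) = {r}; δ(t,a) = {p, q, u}; δ(u,a) = {q}.
Union: {p, q, r, s, t, u}.
After a: {p, q, r, s, t, u}.
δ(p,b) = {r, s, u}; δ(q,b) = {q}; δ(r,b) = {p, q, t}; δ(s,b) = {p, q, t}; δ(t,b) = {s, t}; δ(u,b) = {q, s}.
Union: {p, q, r, s, t, u}.
After b: {p, q, r, s, t, u}.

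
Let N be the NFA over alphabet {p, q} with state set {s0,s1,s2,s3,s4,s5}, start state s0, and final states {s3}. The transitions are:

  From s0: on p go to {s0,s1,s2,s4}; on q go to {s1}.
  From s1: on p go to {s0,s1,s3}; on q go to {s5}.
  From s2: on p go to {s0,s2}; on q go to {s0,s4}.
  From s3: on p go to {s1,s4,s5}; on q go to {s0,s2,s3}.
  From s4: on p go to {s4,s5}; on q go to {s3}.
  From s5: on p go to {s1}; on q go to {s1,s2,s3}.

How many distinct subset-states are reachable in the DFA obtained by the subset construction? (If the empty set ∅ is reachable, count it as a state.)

Start state of the DFA: {s0}.
{s0} --p--> {s0,s1,s2,s4}  [new]
{s0} --q--> {s1}  [new]
{s0,s1,s2,s4} --p--> {s0,s1,s2,s3,s4,s5}  [new]
{s0,s1,s2,s4} --q--> {s0,s1,s3,s4,s5}  [new]
{s1} --p--> {s0,s1,s3}  [new]
{s1} --q--> {s5}  [new]
{s0,s1,s2,s3,s4,s5} --p--> {s0,s1,s2,s3,s4,s5}  [seen]
{s0,s1,s2,s3,s4,s5} --q--> {s0,s1,s2,s3,s4,s5}  [seen]
{s0,s1,s3,s4,s5} --p--> {s0,s1,s2,s3,s4,s5}  [seen]
{s0,s1,s3,s4,s5} --q--> {s0,s1,s2,s3,s5}  [new]
{s0,s1,s3} --p--> {s0,s1,s2,s3,s4,s5}  [seen]
{s0,s1,s3} --q--> {s0,s1,s2,s3,s5}  [seen]
{s5} --p--> {s1}  [seen]
{s5} --q--> {s1,s2,s3}  [new]
{s0,s1,s2,s3,s5} --p--> {s0,s1,s2,s3,s4,s5}  [seen]
{s0,s1,s2,s3,s5} --q--> {s0,s1,s2,s3,s4,s5}  [seen]
{s1,s2,s3} --p--> {s0,s1,s2,s3,s4,s5}  [seen]
{s1,s2,s3} --q--> {s0,s2,s3,s4,s5}  [new]
{s0,s2,s3,s4,s5} --p--> {s0,s1,s2,s4,s5}  [new]
{s0,s2,s3,s4,s5} --q--> {s0,s1,s2,s3,s4}  [new]
{s0,s1,s2,s4,s5} --p--> {s0,s1,s2,s3,s4,s5}  [seen]
{s0,s1,s2,s4,s5} --q--> {s0,s1,s2,s3,s4,s5}  [seen]
{s0,s1,s2,s3,s4} --p--> {s0,s1,s2,s3,s4,s5}  [seen]
{s0,s1,s2,s3,s4} --q--> {s0,s1,s2,s3,s4,s5}  [seen]
Reachable DFA states: {s0}, {s0,s1,s2,s4}, {s1}, {s0,s1,s2,s3,s4,s5}, {s0,s1,s3,s4,s5}, {s0,s1,s3}, {s5}, {s0,s1,s2,s3,s5}, {s1,s2,s3}, {s0,s2,s3,s4,s5}, {s0,s1,s2,s4,s5}, {s0,s1,s2,s3,s4}.

12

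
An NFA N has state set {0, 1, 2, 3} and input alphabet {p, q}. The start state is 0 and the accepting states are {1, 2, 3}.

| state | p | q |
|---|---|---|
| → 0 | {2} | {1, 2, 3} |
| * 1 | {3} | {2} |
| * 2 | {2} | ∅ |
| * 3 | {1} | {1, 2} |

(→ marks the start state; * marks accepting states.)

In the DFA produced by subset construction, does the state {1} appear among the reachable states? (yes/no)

no

Start state of the DFA: {0}.
{0} --p--> {2}  [new]
{0} --q--> {1, 2, 3}  [new]
{2} --p--> {2}  [seen]
{2} --q--> ∅  [new]
{1, 2, 3} --p--> {1, 2, 3}  [seen]
{1, 2, 3} --q--> {1, 2}  [new]
∅ --p--> ∅  [seen]
∅ --q--> ∅  [seen]
{1, 2} --p--> {2, 3}  [new]
{1, 2} --q--> {2}  [seen]
{2, 3} --p--> {1, 2}  [seen]
{2, 3} --q--> {1, 2}  [seen]
Reachable DFA states: {0}, {2}, {1, 2, 3}, ∅, {1, 2}, {2, 3}.
{1} is not among them.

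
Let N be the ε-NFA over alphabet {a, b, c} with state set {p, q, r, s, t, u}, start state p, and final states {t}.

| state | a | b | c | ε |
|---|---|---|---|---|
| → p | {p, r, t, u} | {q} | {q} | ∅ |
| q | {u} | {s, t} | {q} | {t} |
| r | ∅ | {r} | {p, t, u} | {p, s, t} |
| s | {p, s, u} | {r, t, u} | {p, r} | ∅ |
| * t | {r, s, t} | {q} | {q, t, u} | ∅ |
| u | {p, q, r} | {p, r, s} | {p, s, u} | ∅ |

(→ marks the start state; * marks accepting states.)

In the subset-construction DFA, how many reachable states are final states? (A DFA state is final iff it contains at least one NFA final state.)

7

Start state of the DFA: {p} (ε-closure of the NFA start).
{p} --a--> {p, r, s, t, u}  [new]
{p} --b--> {q, t}  [new]
{p} --c--> {q, t}  [seen]
{p, r, s, t, u} --a--> {p, q, r, s, t, u}  [new]
{p, r, s, t, u} --b--> {p, q, r, s, t, u}  [seen]
{p, r, s, t, u} --c--> {p, q, r, s, t, u}  [seen]
{q, t} --a--> {p, r, s, t, u}  [seen]
{q, t} --b--> {q, s, t}  [new]
{q, t} --c--> {q, t, u}  [new]
{p, q, r, s, t, u} --a--> {p, q, r, s, t, u}  [seen]
{p, q, r, s, t, u} --b--> {p, q, r, s, t, u}  [seen]
{p, q, r, s, t, u} --c--> {p, q, r, s, t, u}  [seen]
{q, s, t} --a--> {p, r, s, t, u}  [seen]
{q, s, t} --b--> {p, q, r, s, t, u}  [seen]
{q, s, t} --c--> {p, q, r, s, t, u}  [seen]
{q, t, u} --a--> {p, q, r, s, t, u}  [seen]
{q, t, u} --b--> {p, q, r, s, t}  [new]
{q, t, u} --c--> {p, q, s, t, u}  [new]
{p, q, r, s, t} --a--> {p, r, s, t, u}  [seen]
{p, q, r, s, t} --b--> {p, q, r, s, t, u}  [seen]
{p, q, r, s, t} --c--> {p, q, r, s, t, u}  [seen]
{p, q, s, t, u} --a--> {p, q, r, s, t, u}  [seen]
{p, q, s, t, u} --b--> {p, q, r, s, t, u}  [seen]
{p, q, s, t, u} --c--> {p, q, r, s, t, u}  [seen]
Reachable DFA states: {p}, {p, r, s, t, u}, {q, t}, {p, q, r, s, t, u}, {q, s, t}, {q, t, u}, {p, q, r, s, t}, {p, q, s, t, u}.
Accepting DFA states (contain an NFA accepting state): {p, r, s, t, u}, {q, t}, {p, q, r, s, t, u}, {q, s, t}, {q, t, u}, {p, q, r, s, t}, {p, q, s, t, u}.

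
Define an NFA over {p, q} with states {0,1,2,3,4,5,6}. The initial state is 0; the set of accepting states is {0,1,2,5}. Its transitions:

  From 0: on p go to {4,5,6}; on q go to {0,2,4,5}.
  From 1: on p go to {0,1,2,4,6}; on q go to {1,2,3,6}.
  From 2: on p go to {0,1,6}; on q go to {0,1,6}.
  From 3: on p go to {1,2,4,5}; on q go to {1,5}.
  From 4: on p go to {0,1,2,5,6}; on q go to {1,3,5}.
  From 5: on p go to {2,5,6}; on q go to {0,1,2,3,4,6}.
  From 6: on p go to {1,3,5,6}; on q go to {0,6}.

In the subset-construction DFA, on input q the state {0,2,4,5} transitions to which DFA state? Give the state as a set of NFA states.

{0,1,2,3,4,5,6}

δ(0,q) = {0,2,4,5}; δ(2,q) = {0,1,6}; δ(4,q) = {1,3,5}; δ(5,q) = {0,1,2,3,4,6}.
Union: {0,1,2,3,4,5,6}.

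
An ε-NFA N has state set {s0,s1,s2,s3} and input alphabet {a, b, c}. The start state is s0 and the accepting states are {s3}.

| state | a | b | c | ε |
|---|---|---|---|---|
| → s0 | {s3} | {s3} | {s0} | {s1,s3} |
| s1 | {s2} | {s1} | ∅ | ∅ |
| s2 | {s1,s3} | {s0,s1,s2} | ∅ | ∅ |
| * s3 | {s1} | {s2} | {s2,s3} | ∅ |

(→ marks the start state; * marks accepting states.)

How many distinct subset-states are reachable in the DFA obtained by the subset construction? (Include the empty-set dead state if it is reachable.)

Start state of the DFA: {s0,s1,s3} (ε-closure of the NFA start).
{s0,s1,s3} --a--> {s1,s2,s3}  [new]
{s0,s1,s3} --b--> {s1,s2,s3}  [seen]
{s0,s1,s3} --c--> {s0,s1,s2,s3}  [new]
{s1,s2,s3} --a--> {s1,s2,s3}  [seen]
{s1,s2,s3} --b--> {s0,s1,s2,s3}  [seen]
{s1,s2,s3} --c--> {s2,s3}  [new]
{s0,s1,s2,s3} --a--> {s1,s2,s3}  [seen]
{s0,s1,s2,s3} --b--> {s0,s1,s2,s3}  [seen]
{s0,s1,s2,s3} --c--> {s0,s1,s2,s3}  [seen]
{s2,s3} --a--> {s1,s3}  [new]
{s2,s3} --b--> {s0,s1,s2,s3}  [seen]
{s2,s3} --c--> {s2,s3}  [seen]
{s1,s3} --a--> {s1,s2}  [new]
{s1,s3} --b--> {s1,s2}  [seen]
{s1,s3} --c--> {s2,s3}  [seen]
{s1,s2} --a--> {s1,s2,s3}  [seen]
{s1,s2} --b--> {s0,s1,s2,s3}  [seen]
{s1,s2} --c--> ∅  [new]
∅ --a--> ∅  [seen]
∅ --b--> ∅  [seen]
∅ --c--> ∅  [seen]
Reachable DFA states: {s0,s1,s3}, {s1,s2,s3}, {s0,s1,s2,s3}, {s2,s3}, {s1,s3}, {s1,s2}, ∅.

7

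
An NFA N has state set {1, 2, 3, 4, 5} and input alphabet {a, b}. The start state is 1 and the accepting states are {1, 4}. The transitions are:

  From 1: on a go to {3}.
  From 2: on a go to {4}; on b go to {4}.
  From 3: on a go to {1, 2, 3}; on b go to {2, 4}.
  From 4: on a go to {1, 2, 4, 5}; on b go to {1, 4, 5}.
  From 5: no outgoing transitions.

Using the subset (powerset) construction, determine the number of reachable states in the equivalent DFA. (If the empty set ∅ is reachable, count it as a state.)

Start state of the DFA: {1}.
{1} --a--> {3}  [new]
{1} --b--> ∅  [new]
{3} --a--> {1, 2, 3}  [new]
{3} --b--> {2, 4}  [new]
∅ --a--> ∅  [seen]
∅ --b--> ∅  [seen]
{1, 2, 3} --a--> {1, 2, 3, 4}  [new]
{1, 2, 3} --b--> {2, 4}  [seen]
{2, 4} --a--> {1, 2, 4, 5}  [new]
{2, 4} --b--> {1, 4, 5}  [new]
{1, 2, 3, 4} --a--> {1, 2, 3, 4, 5}  [new]
{1, 2, 3, 4} --b--> {1, 2, 4, 5}  [seen]
{1, 2, 4, 5} --a--> {1, 2, 3, 4, 5}  [seen]
{1, 2, 4, 5} --b--> {1, 4, 5}  [seen]
{1, 4, 5} --a--> {1, 2, 3, 4, 5}  [seen]
{1, 4, 5} --b--> {1, 4, 5}  [seen]
{1, 2, 3, 4, 5} --a--> {1, 2, 3, 4, 5}  [seen]
{1, 2, 3, 4, 5} --b--> {1, 2, 4, 5}  [seen]
Reachable DFA states: {1}, {3}, ∅, {1, 2, 3}, {2, 4}, {1, 2, 3, 4}, {1, 2, 4, 5}, {1, 4, 5}, {1, 2, 3, 4, 5}.

9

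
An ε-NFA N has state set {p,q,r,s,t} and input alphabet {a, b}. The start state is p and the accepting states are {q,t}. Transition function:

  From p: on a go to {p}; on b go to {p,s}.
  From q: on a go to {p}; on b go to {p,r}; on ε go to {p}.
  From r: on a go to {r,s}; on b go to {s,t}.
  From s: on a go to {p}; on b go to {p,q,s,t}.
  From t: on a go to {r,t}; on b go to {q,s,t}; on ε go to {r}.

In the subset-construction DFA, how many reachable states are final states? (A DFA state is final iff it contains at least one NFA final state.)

2

Start state of the DFA: {p} (ε-closure of the NFA start).
{p} --a--> {p}  [seen]
{p} --b--> {p,s}  [new]
{p,s} --a--> {p}  [seen]
{p,s} --b--> {p,q,r,s,t}  [new]
{p,q,r,s,t} --a--> {p,r,s,t}  [new]
{p,q,r,s,t} --b--> {p,q,r,s,t}  [seen]
{p,r,s,t} --a--> {p,r,s,t}  [seen]
{p,r,s,t} --b--> {p,q,r,s,t}  [seen]
Reachable DFA states: {p}, {p,s}, {p,q,r,s,t}, {p,r,s,t}.
Accepting DFA states (contain an NFA accepting state): {p,q,r,s,t}, {p,r,s,t}.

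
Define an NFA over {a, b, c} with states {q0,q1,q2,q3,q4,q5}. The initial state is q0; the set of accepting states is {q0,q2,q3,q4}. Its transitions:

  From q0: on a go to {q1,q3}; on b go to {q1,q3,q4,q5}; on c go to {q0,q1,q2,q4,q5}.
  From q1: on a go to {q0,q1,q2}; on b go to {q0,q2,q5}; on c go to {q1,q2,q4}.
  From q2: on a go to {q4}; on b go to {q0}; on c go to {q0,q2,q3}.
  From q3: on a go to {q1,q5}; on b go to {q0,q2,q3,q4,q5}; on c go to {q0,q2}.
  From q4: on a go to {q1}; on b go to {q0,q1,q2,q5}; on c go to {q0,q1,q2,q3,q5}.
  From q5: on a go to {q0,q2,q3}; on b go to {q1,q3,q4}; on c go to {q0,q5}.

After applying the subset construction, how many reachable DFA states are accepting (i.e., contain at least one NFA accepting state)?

Start state of the DFA: {q0}.
{q0} --a--> {q1,q3}  [new]
{q0} --b--> {q1,q3,q4,q5}  [new]
{q0} --c--> {q0,q1,q2,q4,q5}  [new]
{q1,q3} --a--> {q0,q1,q2,q5}  [new]
{q1,q3} --b--> {q0,q2,q3,q4,q5}  [new]
{q1,q3} --c--> {q0,q1,q2,q4}  [new]
{q1,q3,q4,q5} --a--> {q0,q1,q2,q3,q5}  [new]
{q1,q3,q4,q5} --b--> {q0,q1,q2,q3,q4,q5}  [new]
{q1,q3,q4,q5} --c--> {q0,q1,q2,q3,q4,q5}  [seen]
{q0,q1,q2,q4,q5} --a--> {q0,q1,q2,q3,q4}  [new]
{q0,q1,q2,q4,q5} --b--> {q0,q1,q2,q3,q4,q5}  [seen]
{q0,q1,q2,q4,q5} --c--> {q0,q1,q2,q3,q4,q5}  [seen]
{q0,q1,q2,q5} --a--> {q0,q1,q2,q3,q4}  [seen]
{q0,q1,q2,q5} --b--> {q0,q1,q2,q3,q4,q5}  [seen]
{q0,q1,q2,q5} --c--> {q0,q1,q2,q3,q4,q5}  [seen]
{q0,q2,q3,q4,q5} --a--> {q0,q1,q2,q3,q4,q5}  [seen]
{q0,q2,q3,q4,q5} --b--> {q0,q1,q2,q3,q4,q5}  [seen]
{q0,q2,q3,q4,q5} --c--> {q0,q1,q2,q3,q4,q5}  [seen]
{q0,q1,q2,q4} --a--> {q0,q1,q2,q3,q4}  [seen]
{q0,q1,q2,q4} --b--> {q0,q1,q2,q3,q4,q5}  [seen]
{q0,q1,q2,q4} --c--> {q0,q1,q2,q3,q4,q5}  [seen]
{q0,q1,q2,q3,q5} --a--> {q0,q1,q2,q3,q4,q5}  [seen]
{q0,q1,q2,q3,q5} --b--> {q0,q1,q2,q3,q4,q5}  [seen]
{q0,q1,q2,q3,q5} --c--> {q0,q1,q2,q3,q4,q5}  [seen]
{q0,q1,q2,q3,q4,q5} --a--> {q0,q1,q2,q3,q4,q5}  [seen]
{q0,q1,q2,q3,q4,q5} --b--> {q0,q1,q2,q3,q4,q5}  [seen]
{q0,q1,q2,q3,q4,q5} --c--> {q0,q1,q2,q3,q4,q5}  [seen]
{q0,q1,q2,q3,q4} --a--> {q0,q1,q2,q3,q4,q5}  [seen]
{q0,q1,q2,q3,q4} --b--> {q0,q1,q2,q3,q4,q5}  [seen]
{q0,q1,q2,q3,q4} --c--> {q0,q1,q2,q3,q4,q5}  [seen]
Reachable DFA states: {q0}, {q1,q3}, {q1,q3,q4,q5}, {q0,q1,q2,q4,q5}, {q0,q1,q2,q5}, {q0,q2,q3,q4,q5}, {q0,q1,q2,q4}, {q0,q1,q2,q3,q5}, {q0,q1,q2,q3,q4,q5}, {q0,q1,q2,q3,q4}.
Accepting DFA states (contain an NFA accepting state): {q0}, {q1,q3}, {q1,q3,q4,q5}, {q0,q1,q2,q4,q5}, {q0,q1,q2,q5}, {q0,q2,q3,q4,q5}, {q0,q1,q2,q4}, {q0,q1,q2,q3,q5}, {q0,q1,q2,q3,q4,q5}, {q0,q1,q2,q3,q4}.

10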